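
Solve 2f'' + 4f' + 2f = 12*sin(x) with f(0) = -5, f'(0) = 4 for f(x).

Divide through by 2: f'' + 2f' + f = 6*sin(x).
Characteristic equation r² + 2r + 1 = 0 has discriminant (2)² - 4·(1) = 0, so r = -1 is a repeated root.
Hence f_h = (C1 + C2*x)*exp(-x).
Try f_p = A*cos(x) + B*sin(x). Substituting and equating the coefficients of cos(x) and sin(x) gives A = -3, B = 0, so f_p = -3*cos(x).
General solution: f = -3*cos(x) + C1*exp(-x) + C2*x*exp(-x).
Apply the initial conditions: f(0) = -3 + C1 = -5 and f'(0) = C2 - C1 = 4. Solving gives C1 = -2, C2 = 2.

f = -3*cos(x) - 2*exp(-x) + 2*x*exp(-x)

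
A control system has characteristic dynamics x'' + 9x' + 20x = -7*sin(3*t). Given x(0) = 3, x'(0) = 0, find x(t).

x = -387*exp(-5*t)/34 - 77*sin(3*t)/850 + 189*cos(3*t)/850 + 354*exp(-4*t)/25

Characteristic equation r² + 9r + 20 = 0 factors as (r + 5)(r + 4) = 0, so r = -5, -4.
Hence x_h = C1*exp(-5*t) + C2*exp(-4*t).
Try x_p = A*cos(3*t) + B*sin(3*t). Substituting and equating the coefficients of cos(3t) and sin(3t) gives A = 189/850, B = -77/850, so x_p = -77*sin(3*t)/850 + 189*cos(3*t)/850.
General solution: x = -77*sin(3*t)/850 + 189*cos(3*t)/850 + C1*exp(-5*t) + C2*exp(-4*t).
Apply the initial conditions: x(0) = 189/850 + C1 + C2 = 3 and x'(0) = -231/850 - 5*C1 - 4*C2 = 0. Solving gives C1 = -387/34, C2 = 354/25.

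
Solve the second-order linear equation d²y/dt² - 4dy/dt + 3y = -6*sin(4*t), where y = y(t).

Characteristic equation r² - 4r + 3 = 0 factors as (r - 3)(r - 1) = 0, so r = 3, 1.
Hence y_h = C1*exp(3*t) + C2*exp(t).
Try y_p = A*cos(4*t) + B*sin(4*t). Substituting and equating the coefficients of cos(4t) and sin(4t) gives A = -96/425, B = 78/425, so y_p = -96*cos(4*t)/425 + 78*sin(4*t)/425.

y = -96*cos(4*t)/425 + 78*sin(4*t)/425 + C1*exp(3*t) + C2*exp(t)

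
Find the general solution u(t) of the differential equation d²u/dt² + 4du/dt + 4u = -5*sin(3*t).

u = 25*sin(3*t)/169 + 60*cos(3*t)/169 + C1*exp(-2*t) + C2*t*exp(-2*t)

Characteristic equation r² + 4r + 4 = 0 has discriminant (4)² - 4·(4) = 0, so r = -2 is a repeated root.
Hence u_h = (C1 + C2*t)*exp(-2*t).
Try u_p = A*cos(3*t) + B*sin(3*t). Substituting and equating the coefficients of cos(3t) and sin(3t) gives A = 60/169, B = 25/169, so u_p = 25*sin(3*t)/169 + 60*cos(3*t)/169.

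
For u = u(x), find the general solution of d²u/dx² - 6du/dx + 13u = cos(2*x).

u = -4*sin(2*x)/75 + cos(2*x)/25 + C1*cos(2*x)*exp(3*x) + C2*exp(3*x)*sin(2*x)

Characteristic equation r² - 6r + 13 = 0 has discriminant (-6)² - 4·(13) = -16 < 0, so r = 3 ± 2i.
Hence u_h = C1*cos(2*x)*exp(3*x) + C2*exp(3*x)*sin(2*x).
Try u_p = A*cos(2*x) + B*sin(2*x). Substituting and equating the coefficients of cos(2x) and sin(2x) gives A = 1/25, B = -4/75, so u_p = -4*sin(2*x)/75 + cos(2*x)/25.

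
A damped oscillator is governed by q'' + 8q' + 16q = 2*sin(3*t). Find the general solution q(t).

q = -48*cos(3*t)/625 + 14*sin(3*t)/625 + C1*exp(-4*t) + C2*t*exp(-4*t)

Characteristic equation r² + 8r + 16 = 0 has discriminant (8)² - 4·(16) = 0, so r = -4 is a repeated root.
Hence q_h = (C1 + C2*t)*exp(-4*t).
Try q_p = A*cos(3*t) + B*sin(3*t). Substituting and equating the coefficients of cos(3t) and sin(3t) gives A = -48/625, B = 14/625, so q_p = -48*cos(3*t)/625 + 14*sin(3*t)/625.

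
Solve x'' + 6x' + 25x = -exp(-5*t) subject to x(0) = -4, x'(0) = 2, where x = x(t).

x = -exp(-5*t)/20 - 101*exp(-3*t)*sin(4*t)/40 - 79*cos(4*t)*exp(-3*t)/20

Characteristic equation r² + 6r + 25 = 0 has discriminant (6)² - 4·(25) = -64 < 0, so r = -3 ± 4i.
Hence x_h = C1*cos(4*t)*exp(-3*t) + C2*exp(-3*t)*sin(4*t).
Try x_p = A*exp(-5*t). Substituting into the equation and dividing by exp(-5*t) gives A = -1/20, so x_p = -exp(-5*t)/20.
General solution: x = -exp(-5*t)/20 + C1*cos(4*t)*exp(-3*t) + C2*exp(-3*t)*sin(4*t).
Apply the initial conditions: x(0) = -1/20 + C1 = -4 and x'(0) = 1/4 - 3*C1 + 4*C2 = 2. Solving gives C1 = -79/20, C2 = -101/40.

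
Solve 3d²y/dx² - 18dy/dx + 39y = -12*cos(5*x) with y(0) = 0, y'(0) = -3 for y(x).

y = 4*cos(5*x)/87 + 10*sin(5*x)/87 - 299*exp(3*x)*sin(2*x)/174 - 4*cos(2*x)*exp(3*x)/87

Divide through by 3: y'' - 6y' + 13y = -4*cos(5*x).
Characteristic equation r² - 6r + 13 = 0 has discriminant (-6)² - 4·(13) = -16 < 0, so r = 3 ± 2i.
Hence y_h = C1*cos(2*x)*exp(3*x) + C2*exp(3*x)*sin(2*x).
Try y_p = A*cos(5*x) + B*sin(5*x). Substituting and equating the coefficients of cos(5x) and sin(5x) gives A = 4/87, B = 10/87, so y_p = 4*cos(5*x)/87 + 10*sin(5*x)/87.
General solution: y = 4*cos(5*x)/87 + 10*sin(5*x)/87 + C1*cos(2*x)*exp(3*x) + C2*exp(3*x)*sin(2*x).
Apply the initial conditions: y(0) = 4/87 + C1 = 0 and y'(0) = 50/87 + 2*C2 + 3*C1 = -3. Solving gives C1 = -4/87, C2 = -299/174.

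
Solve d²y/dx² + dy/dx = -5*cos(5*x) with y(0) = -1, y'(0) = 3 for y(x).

y = 2 - 83*exp(-x)/26 - sin(5*x)/26 + 5*cos(5*x)/26

Characteristic equation r² + r = 0 factors as (r + 1)r = 0, so r = -1, 0.
Hence y_h = C1*exp(-x) + C2.
Try y_p = A*cos(5*x) + B*sin(5*x). Substituting and equating the coefficients of cos(5x) and sin(5x) gives A = 5/26, B = -1/26, so y_p = -sin(5*x)/26 + 5*cos(5*x)/26.
General solution: y = C2 - sin(5*x)/26 + 5*cos(5*x)/26 + C1*exp(-x).
Apply the initial conditions: y(0) = 5/26 + C1 + C2 = -1 and y'(0) = -5/26 - C1 = 3. Solving gives C1 = -83/26, C2 = 2.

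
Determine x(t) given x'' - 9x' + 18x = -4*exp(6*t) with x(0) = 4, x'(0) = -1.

Characteristic equation r² - 9r + 18 = 0 factors as (r - 6)(r - 3) = 0, so r = 6, 3.
Hence x_h = C1*exp(6*t) + C2*exp(3*t).
Since exp(6*t) solves the homogeneous equation (r = 6 is a root of multiplicity 1), multiply the trial by t. Try x_p = A*t*exp(6*t). Substituting into the equation and dividing by exp(6*t) gives A = -4/3, so x_p = -4*t*exp(6*t)/3.
General solution: x = C1*exp(6*t) + C2*exp(3*t) - 4*t*exp(6*t)/3.
Apply the initial conditions: x(0) = C1 + C2 = 4 and x'(0) = -4/3 + 3*C2 + 6*C1 = -1. Solving gives C1 = -35/9, C2 = 71/9.

x = -35*exp(6*t)/9 + 71*exp(3*t)/9 - 4*t*exp(6*t)/3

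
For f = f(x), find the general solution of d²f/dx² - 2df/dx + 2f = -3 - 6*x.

Characteristic equation r² - 2r + 2 = 0 has discriminant (-2)² - 4·(2) = -4 < 0, so r = 1 ± i.
Hence f_h = C1*cos(x)*exp(x) + C2*exp(x)*sin(x).
For the particular solution try f_p = A0 + A1*x. Substituting and matching coefficients of each power of x gives A0 = -9/2, A1 = -3, so f_p = -9/2 - 3*x.

f = -9/2 - 3*x + C1*cos(x)*exp(x) + C2*exp(x)*sin(x)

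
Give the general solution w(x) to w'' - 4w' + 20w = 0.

w = C1*cos(4*x)*exp(2*x) + C2*exp(2*x)*sin(4*x)

Characteristic equation r² - 4r + 20 = 0 has discriminant (-4)² - 4·(20) = -64 < 0, so r = 2 ± 4i.
Hence w_h = C1*cos(4*x)*exp(2*x) + C2*exp(2*x)*sin(4*x).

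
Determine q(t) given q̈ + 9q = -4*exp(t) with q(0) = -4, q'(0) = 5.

Characteristic equation r² + 9 = 0 has discriminant (0)² - 4·(9) = -36 < 0, so r = ± 3i.
Hence q_h = C1*cos(3*t) + C2*sin(3*t).
Try q_p = A*exp(t). Substituting into the equation and dividing by exp(t) gives A = -2/5, so q_p = -2*exp(t)/5.
General solution: q = -2*exp(t)/5 + C1*cos(3*t) + C2*sin(3*t).
Apply the initial conditions: q(0) = -2/5 + C1 = -4 and q'(0) = -2/5 + 3*C2 = 5. Solving gives C1 = -18/5, C2 = 9/5.

q = -18*cos(3*t)/5 - 2*exp(t)/5 + 9*sin(3*t)/5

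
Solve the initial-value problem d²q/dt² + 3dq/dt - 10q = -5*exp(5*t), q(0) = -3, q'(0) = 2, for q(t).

q = -34*exp(2*t)/21 - 17*exp(-5*t)/14 - exp(5*t)/6

Characteristic equation r² + 3r - 10 = 0 factors as (r + 5)(r - 2) = 0, so r = -5, 2.
Hence q_h = C1*exp(-5*t) + C2*exp(2*t).
Try q_p = A*exp(5*t). Substituting into the equation and dividing by exp(5*t) gives A = -1/6, so q_p = -exp(5*t)/6.
General solution: q = -exp(5*t)/6 + C1*exp(-5*t) + C2*exp(2*t).
Apply the initial conditions: q(0) = -1/6 + C1 + C2 = -3 and q'(0) = -5/6 - 5*C1 + 2*C2 = 2. Solving gives C1 = -17/14, C2 = -34/21.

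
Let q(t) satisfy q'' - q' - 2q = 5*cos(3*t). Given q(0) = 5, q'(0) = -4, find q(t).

q = -11*cos(3*t)/26 - 3*sin(3*t)/26 + 23*exp(2*t)/39 + 29*exp(-t)/6

Characteristic equation r² - r - 2 = 0 factors as (r - 2)(r + 1) = 0, so r = 2, -1.
Hence q_h = C1*exp(2*t) + C2*exp(-t).
Try q_p = A*cos(3*t) + B*sin(3*t). Substituting and equating the coefficients of cos(3t) and sin(3t) gives A = -11/26, B = -3/26, so q_p = -11*cos(3*t)/26 - 3*sin(3*t)/26.
General solution: q = -11*cos(3*t)/26 - 3*sin(3*t)/26 + C1*exp(2*t) + C2*exp(-t).
Apply the initial conditions: q(0) = -11/26 + C1 + C2 = 5 and q'(0) = -9/26 - C2 + 2*C1 = -4. Solving gives C1 = 23/39, C2 = 29/6.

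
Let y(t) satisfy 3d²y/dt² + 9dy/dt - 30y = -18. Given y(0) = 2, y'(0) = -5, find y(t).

Divide through by 3: y'' + 3y' - 10y = -6.
Characteristic equation r² + 3r - 10 = 0 factors as (r + 5)(r - 2) = 0, so r = -5, 2.
Hence y_h = C1*exp(-5*t) + C2*exp(2*t).
For the particular solution try y_p = A0. Substituting and matching coefficients of each power of t gives A0 = 3/5, so y_p = 3/5.
General solution: y = 3/5 + C1*exp(-5*t) + C2*exp(2*t).
Apply the initial conditions: y(0) = 3/5 + C1 + C2 = 2 and y'(0) = -5*C1 + 2*C2 = -5. Solving gives C1 = 39/35, C2 = 2/7.

y = 3/5 + 2*exp(2*t)/7 + 39*exp(-5*t)/35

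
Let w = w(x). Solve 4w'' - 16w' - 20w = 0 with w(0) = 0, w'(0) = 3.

Divide through by 4: w'' - 4w' - 5w = 0.
Characteristic equation r² - 4r - 5 = 0 factors as (r + 1)(r - 5) = 0, so r = -1, 5.
Hence w_h = C1*exp(-x) + C2*exp(5*x).
Apply the initial conditions: w(0) = C1 + C2 = 0 and w'(0) = -C1 + 5*C2 = 3. Solving gives C1 = -1/2, C2 = 1/2.

w = exp(5*x)/2 - exp(-x)/2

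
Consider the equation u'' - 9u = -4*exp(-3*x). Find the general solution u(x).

u = C1*exp(3*x) + C2*exp(-3*x) + 2*x*exp(-3*x)/3

Characteristic equation r² - 9 = 0 factors as (r - 3)(r + 3) = 0, so r = 3, -3.
Hence u_h = C1*exp(3*x) + C2*exp(-3*x).
Since exp(-3*x) solves the homogeneous equation (r = -3 is a root of multiplicity 1), multiply the trial by x. Try u_p = A*x*exp(-3*x). Substituting into the equation and dividing by exp(-3*x) gives A = 2/3, so u_p = 2*x*exp(-3*x)/3.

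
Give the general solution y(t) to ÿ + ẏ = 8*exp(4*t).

Characteristic equation r² + r = 0 factors as (r + 1)r = 0, so r = -1, 0.
Hence y_h = C1*exp(-t) + C2.
Try y_p = A*exp(4*t). Substituting into the equation and dividing by exp(4*t) gives A = 2/5, so y_p = 2*exp(4*t)/5.

y = C2 + 2*exp(4*t)/5 + C1*exp(-t)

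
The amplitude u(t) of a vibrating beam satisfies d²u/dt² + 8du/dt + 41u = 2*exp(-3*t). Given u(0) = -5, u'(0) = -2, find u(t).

Characteristic equation r² + 8r + 41 = 0 has discriminant (8)² - 4·(41) = -100 < 0, so r = -4 ± 5i.
Hence u_h = C1*cos(5*t)*exp(-4*t) + C2*exp(-4*t)*sin(5*t).
Try u_p = A*exp(-3*t). Substituting into the equation and dividing by exp(-3*t) gives A = 1/13, so u_p = exp(-3*t)/13.
General solution: u = exp(-3*t)/13 + C1*cos(5*t)*exp(-4*t) + C2*exp(-4*t)*sin(5*t).
Apply the initial conditions: u(0) = 1/13 + C1 = -5 and u'(0) = -3/13 - 4*C1 + 5*C2 = -2. Solving gives C1 = -66/13, C2 = -287/65.

u = exp(-3*t)/13 - 287*exp(-4*t)*sin(5*t)/65 - 66*cos(5*t)*exp(-4*t)/13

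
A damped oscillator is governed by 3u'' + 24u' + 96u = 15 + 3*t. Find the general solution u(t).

Divide through by 3: u'' + 8u' + 32u = 5 + t.
Characteristic equation r² + 8r + 32 = 0 has discriminant (8)² - 4·(32) = -64 < 0, so r = -4 ± 4i.
Hence u_h = C1*cos(4*t)*exp(-4*t) + C2*exp(-4*t)*sin(4*t).
For the particular solution try u_p = A0 + A1*t. Substituting and matching coefficients of each power of t gives A0 = 19/128, A1 = 1/32, so u_p = 19/128 + t/32.

u = 19/128 + t/32 + C1*cos(4*t)*exp(-4*t) + C2*exp(-4*t)*sin(4*t)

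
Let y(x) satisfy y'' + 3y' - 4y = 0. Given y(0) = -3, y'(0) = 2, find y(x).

Characteristic equation r² + 3r - 4 = 0 factors as (r + 4)(r - 1) = 0, so r = -4, 1.
Hence y_h = C1*exp(-4*x) + C2*exp(x).
Apply the initial conditions: y(0) = C1 + C2 = -3 and y'(0) = C2 - 4*C1 = 2. Solving gives C1 = -1, C2 = -2.

y = -exp(-4*x) - 2*exp(x)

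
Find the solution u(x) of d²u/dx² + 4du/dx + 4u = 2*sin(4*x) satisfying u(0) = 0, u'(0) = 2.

u = -3*sin(4*x)/50 - 2*cos(4*x)/25 + 2*exp(-2*x)/25 + 12*x*exp(-2*x)/5

Characteristic equation r² + 4r + 4 = 0 has discriminant (4)² - 4·(4) = 0, so r = -2 is a repeated root.
Hence u_h = (C1 + C2*x)*exp(-2*x).
Try u_p = A*cos(4*x) + B*sin(4*x). Substituting and equating the coefficients of cos(4x) and sin(4x) gives A = -2/25, B = -3/50, so u_p = -3*sin(4*x)/50 - 2*cos(4*x)/25.
General solution: u = -3*sin(4*x)/50 - 2*cos(4*x)/25 + C1*exp(-2*x) + C2*x*exp(-2*x).
Apply the initial conditions: u(0) = -2/25 + C1 = 0 and u'(0) = -6/25 + C2 - 2*C1 = 2. Solving gives C1 = 2/25, C2 = 12/5.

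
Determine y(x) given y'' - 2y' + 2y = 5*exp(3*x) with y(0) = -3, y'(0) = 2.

Characteristic equation r² - 2r + 2 = 0 has discriminant (-2)² - 4·(2) = -4 < 0, so r = 1 ± i.
Hence y_h = C1*cos(x)*exp(x) + C2*exp(x)*sin(x).
Try y_p = A*exp(3*x). Substituting into the equation and dividing by exp(3*x) gives A = 1, so y_p = exp(3*x).
General solution: y = C1*cos(x)*exp(x) + C2*exp(x)*sin(x) + exp(3*x).
Apply the initial conditions: y(0) = 1 + C1 = -3 and y'(0) = 3 + C1 + C2 = 2. Solving gives C1 = -4, C2 = 3.

y = -4*cos(x)*exp(x) + 3*exp(x)*sin(x) + exp(3*x)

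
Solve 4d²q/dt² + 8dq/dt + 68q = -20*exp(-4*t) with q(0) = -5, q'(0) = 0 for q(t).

Divide through by 4: q'' + 2q' + 17q = -5*exp(-4*t).
Characteristic equation r² + 2r + 17 = 0 has discriminant (2)² - 4·(17) = -64 < 0, so r = -1 ± 4i.
Hence q_h = C1*cos(4*t)*exp(-t) + C2*exp(-t)*sin(4*t).
Try q_p = A*exp(-4*t). Substituting into the equation and dividing by exp(-4*t) gives A = -1/5, so q_p = -exp(-4*t)/5.
General solution: q = -exp(-4*t)/5 + C1*cos(4*t)*exp(-t) + C2*exp(-t)*sin(4*t).
Apply the initial conditions: q(0) = -1/5 + C1 = -5 and q'(0) = 4/5 - C1 + 4*C2 = 0. Solving gives C1 = -24/5, C2 = -7/5.

q = -exp(-4*t)/5 - 24*cos(4*t)*exp(-t)/5 - 7*exp(-t)*sin(4*t)/5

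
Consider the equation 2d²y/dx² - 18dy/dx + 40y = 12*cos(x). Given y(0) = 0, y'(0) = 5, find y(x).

Divide through by 2: y'' - 9y' + 20y = 6*cos(x).
Characteristic equation r² - 9r + 20 = 0 factors as (r - 4)(r - 5) = 0, so r = 4, 5.
Hence y_h = C1*exp(4*x) + C2*exp(5*x).
Try y_p = A*cos(x) + B*sin(x). Substituting and equating the coefficients of cos(x) and sin(x) gives A = 57/221, B = -27/221, so y_p = -27*sin(x)/221 + 57*cos(x)/221.
General solution: y = -27*sin(x)/221 + 57*cos(x)/221 + C1*exp(4*x) + C2*exp(5*x).
Apply the initial conditions: y(0) = 57/221 + C1 + C2 = 0 and y'(0) = -27/221 + 4*C1 + 5*C2 = 5. Solving gives C1 = -109/17, C2 = 80/13.

y = -109*exp(4*x)/17 - 27*sin(x)/221 + 57*cos(x)/221 + 80*exp(5*x)/13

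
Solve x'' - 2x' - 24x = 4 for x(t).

Characteristic equation r² - 2r - 24 = 0 factors as (r + 4)(r - 6) = 0, so r = -4, 6.
Hence x_h = C1*exp(-4*t) + C2*exp(6*t).
For the particular solution try x_p = A0. Substituting and matching coefficients of each power of t gives A0 = -1/6, so x_p = -1/6.

x = -1/6 + C1*exp(-4*t) + C2*exp(6*t)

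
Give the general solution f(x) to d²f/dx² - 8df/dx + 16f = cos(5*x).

f = -40*sin(5*x)/1681 - 9*cos(5*x)/1681 + C1*exp(4*x) + C2*x*exp(4*x)

Characteristic equation r² - 8r + 16 = 0 has discriminant (-8)² - 4·(16) = 0, so r = 4 is a repeated root.
Hence f_h = (C1 + C2*x)*exp(4*x).
Try f_p = A*cos(5*x) + B*sin(5*x). Substituting and equating the coefficients of cos(5x) and sin(5x) gives A = -9/1681, B = -40/1681, so f_p = -40*sin(5*x)/1681 - 9*cos(5*x)/1681.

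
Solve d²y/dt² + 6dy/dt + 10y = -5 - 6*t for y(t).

y = -7/50 - 3*t/5 + C1*cos(t)*exp(-3*t) + C2*exp(-3*t)*sin(t)

Characteristic equation r² + 6r + 10 = 0 has discriminant (6)² - 4·(10) = -4 < 0, so r = -3 ± i.
Hence y_h = C1*cos(t)*exp(-3*t) + C2*exp(-3*t)*sin(t).
For the particular solution try y_p = A0 + A1*t. Substituting and matching coefficients of each power of t gives A0 = -7/50, A1 = -3/5, so y_p = -7/50 - 3*t/5.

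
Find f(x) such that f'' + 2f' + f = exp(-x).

f = C1*exp(-x) + x**2*exp(-x)/2 + C2*x*exp(-x)

Characteristic equation r² + 2r + 1 = 0 has discriminant (2)² - 4·(1) = 0, so r = -1 is a repeated root.
Hence f_h = (C1 + C2*x)*exp(-x).
Since exp(-x) solves the homogeneous equation (r = -1 is a root of multiplicity 2), multiply the trial by x^2. Try f_p = A*x^2*exp(-x). Substituting into the equation and dividing by exp(-x) gives A = 1/2, so f_p = x^2*exp(-x)/2.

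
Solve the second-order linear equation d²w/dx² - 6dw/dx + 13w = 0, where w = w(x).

Characteristic equation r² - 6r + 13 = 0 has discriminant (-6)² - 4·(13) = -16 < 0, so r = 3 ± 2i.
Hence w_h = C1*cos(2*x)*exp(3*x) + C2*exp(3*x)*sin(2*x).

w = C1*cos(2*x)*exp(3*x) + C2*exp(3*x)*sin(2*x)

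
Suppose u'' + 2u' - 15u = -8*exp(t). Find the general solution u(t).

u = 2*exp(t)/3 + C1*exp(-5*t) + C2*exp(3*t)

Characteristic equation r² + 2r - 15 = 0 factors as (r + 5)(r - 3) = 0, so r = -5, 3.
Hence u_h = C1*exp(-5*t) + C2*exp(3*t).
Try u_p = A*exp(t). Substituting into the equation and dividing by exp(t) gives A = 2/3, so u_p = 2*exp(t)/3.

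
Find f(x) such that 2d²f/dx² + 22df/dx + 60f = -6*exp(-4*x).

f = -3*exp(-4*x)/2 + C1*exp(-5*x) + C2*exp(-6*x)

Divide through by 2: f'' + 11f' + 30f = -3*exp(-4*x).
Characteristic equation r² + 11r + 30 = 0 factors as (r + 5)(r + 6) = 0, so r = -5, -6.
Hence f_h = C1*exp(-5*x) + C2*exp(-6*x).
Try f_p = A*exp(-4*x). Substituting into the equation and dividing by exp(-4*x) gives A = -3/2, so f_p = -3*exp(-4*x)/2.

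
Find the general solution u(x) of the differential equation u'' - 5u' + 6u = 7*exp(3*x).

u = C1*exp(2*x) + C2*exp(3*x) + 7*x*exp(3*x)

Characteristic equation r² - 5r + 6 = 0 factors as (r - 2)(r - 3) = 0, so r = 2, 3.
Hence u_h = C1*exp(2*x) + C2*exp(3*x).
Since exp(3*x) solves the homogeneous equation (r = 3 is a root of multiplicity 1), multiply the trial by x. Try u_p = A*x*exp(3*x). Substituting into the equation and dividing by exp(3*x) gives A = 7, so u_p = 7*x*exp(3*x).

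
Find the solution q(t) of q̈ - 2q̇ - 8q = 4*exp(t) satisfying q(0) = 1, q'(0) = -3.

Characteristic equation r² - 2r - 8 = 0 factors as (r + 2)(r - 4) = 0, so r = -2, 4.
Hence q_h = C1*exp(-2*t) + C2*exp(4*t).
Try q_p = A*exp(t). Substituting into the equation and dividing by exp(t) gives A = -4/9, so q_p = -4*exp(t)/9.
General solution: q = -4*exp(t)/9 + C1*exp(-2*t) + C2*exp(4*t).
Apply the initial conditions: q(0) = -4/9 + C1 + C2 = 1 and q'(0) = -4/9 - 2*C1 + 4*C2 = -3. Solving gives C1 = 25/18, C2 = 1/18.

q = -4*exp(t)/9 + exp(4*t)/18 + 25*exp(-2*t)/18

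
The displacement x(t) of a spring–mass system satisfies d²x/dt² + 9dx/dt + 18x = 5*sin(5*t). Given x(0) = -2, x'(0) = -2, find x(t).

x = -451*exp(-3*t)/102 - 225*cos(5*t)/2074 - 35*sin(5*t)/2074 + 463*exp(-6*t)/183

Characteristic equation r² + 9r + 18 = 0 factors as (r + 3)(r + 6) = 0, so r = -3, -6.
Hence x_h = C1*exp(-3*t) + C2*exp(-6*t).
Try x_p = A*cos(5*t) + B*sin(5*t). Substituting and equating the coefficients of cos(5t) and sin(5t) gives A = -225/2074, B = -35/2074, so x_p = -225*cos(5*t)/2074 - 35*sin(5*t)/2074.
General solution: x = -225*cos(5*t)/2074 - 35*sin(5*t)/2074 + C1*exp(-3*t) + C2*exp(-6*t).
Apply the initial conditions: x(0) = -225/2074 + C1 + C2 = -2 and x'(0) = -175/2074 - 6*C2 - 3*C1 = -2. Solving gives C1 = -451/102, C2 = 463/183.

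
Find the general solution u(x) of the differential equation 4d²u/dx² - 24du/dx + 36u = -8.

Divide through by 4: u'' - 6u' + 9u = -2.
Characteristic equation r² - 6r + 9 = 0 has discriminant (-6)² - 4·(9) = 0, so r = 3 is a repeated root.
Hence u_h = (C1 + C2*x)*exp(3*x).
For the particular solution try u_p = A0. Substituting and matching coefficients of each power of x gives A0 = -2/9, so u_p = -2/9.

u = -2/9 + C1*exp(3*x) + C2*x*exp(3*x)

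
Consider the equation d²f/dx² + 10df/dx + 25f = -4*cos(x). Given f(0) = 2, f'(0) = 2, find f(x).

f = -24*cos(x)/169 - 10*sin(x)/169 + 362*exp(-5*x)/169 + 166*x*exp(-5*x)/13

Characteristic equation r² + 10r + 25 = 0 has discriminant (10)² - 4·(25) = 0, so r = -5 is a repeated root.
Hence f_h = (C1 + C2*x)*exp(-5*x).
Try f_p = A*cos(x) + B*sin(x). Substituting and equating the coefficients of cos(x) and sin(x) gives A = -24/169, B = -10/169, so f_p = -24*cos(x)/169 - 10*sin(x)/169.
General solution: f = -24*cos(x)/169 - 10*sin(x)/169 + C1*exp(-5*x) + C2*x*exp(-5*x).
Apply the initial conditions: f(0) = -24/169 + C1 = 2 and f'(0) = -10/169 + C2 - 5*C1 = 2. Solving gives C1 = 362/169, C2 = 166/13.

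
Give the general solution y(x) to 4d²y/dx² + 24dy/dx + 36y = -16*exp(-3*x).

Divide through by 4: y'' + 6y' + 9y = -4*exp(-3*x).
Characteristic equation r² + 6r + 9 = 0 has discriminant (6)² - 4·(9) = 0, so r = -3 is a repeated root.
Hence y_h = (C1 + C2*x)*exp(-3*x).
Since exp(-3*x) solves the homogeneous equation (r = -3 is a root of multiplicity 2), multiply the trial by x^2. Try y_p = A*x^2*exp(-3*x). Substituting into the equation and dividing by exp(-3*x) gives A = -2, so y_p = -2*x^2*exp(-3*x).

y = C1*exp(-3*x) - 2*x**2*exp(-3*x) + C2*x*exp(-3*x)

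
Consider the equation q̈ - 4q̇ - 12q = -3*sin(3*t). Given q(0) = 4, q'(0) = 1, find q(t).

Characteristic equation r² - 4r - 12 = 0 factors as (r + 2)(r - 6) = 0, so r = -2, 6.
Hence q_h = C1*exp(-2*t) + C2*exp(6*t).
Try q_p = A*cos(3*t) + B*sin(3*t). Substituting and equating the coefficients of cos(3t) and sin(3t) gives A = -4/65, B = 7/65, so q_p = -4*cos(3*t)/65 + 7*sin(3*t)/65.
General solution: q = -4*cos(3*t)/65 + 7*sin(3*t)/65 + C1*exp(-2*t) + C2*exp(6*t).
Apply the initial conditions: q(0) = -4/65 + C1 + C2 = 4 and q'(0) = 21/65 - 2*C1 + 6*C2 = 1. Solving gives C1 = 77/26, C2 = 11/10.

q = -4*cos(3*t)/65 + 7*sin(3*t)/65 + 11*exp(6*t)/10 + 77*exp(-2*t)/26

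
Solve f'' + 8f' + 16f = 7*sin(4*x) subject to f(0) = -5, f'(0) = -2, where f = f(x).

Characteristic equation r² + 8r + 16 = 0 has discriminant (8)² - 4·(16) = 0, so r = -4 is a repeated root.
Hence f_h = (C1 + C2*x)*exp(-4*x).
Try f_p = A*cos(4*x) + B*sin(4*x). Substituting and equating the coefficients of cos(4x) and sin(4x) gives A = -7/32, B = 0, so f_p = -7*cos(4*x)/32.
General solution: f = -7*cos(4*x)/32 + C1*exp(-4*x) + C2*x*exp(-4*x).
Apply the initial conditions: f(0) = -7/32 + C1 = -5 and f'(0) = C2 - 4*C1 = -2. Solving gives C1 = -153/32, C2 = -169/8.

f = -153*exp(-4*x)/32 - 7*cos(4*x)/32 - 169*x*exp(-4*x)/8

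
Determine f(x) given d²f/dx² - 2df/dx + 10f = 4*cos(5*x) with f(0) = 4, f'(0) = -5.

Characteristic equation r² - 2r + 10 = 0 has discriminant (-2)² - 4·(10) = -36 < 0, so r = 1 ± 3i.
Hence f_h = C1*cos(3*x)*exp(x) + C2*exp(x)*sin(3*x).
Try f_p = A*cos(5*x) + B*sin(5*x). Substituting and equating the coefficients of cos(5x) and sin(5x) gives A = -12/65, B = -8/65, so f_p = -12*cos(5*x)/65 - 8*sin(5*x)/65.
General solution: f = -12*cos(5*x)/65 - 8*sin(5*x)/65 + C1*cos(3*x)*exp(x) + C2*exp(x)*sin(3*x).
Apply the initial conditions: f(0) = -12/65 + C1 = 4 and f'(0) = -8/13 + C1 + 3*C2 = -5. Solving gives C1 = 272/65, C2 = -557/195.

f = -12*cos(5*x)/65 - 8*sin(5*x)/65 - 557*exp(x)*sin(3*x)/195 + 272*cos(3*x)*exp(x)/65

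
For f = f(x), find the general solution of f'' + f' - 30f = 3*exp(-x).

f = -exp(-x)/10 + C1*exp(-6*x) + C2*exp(5*x)

Characteristic equation r² + r - 30 = 0 factors as (r + 6)(r - 5) = 0, so r = -6, 5.
Hence f_h = C1*exp(-6*x) + C2*exp(5*x).
Try f_p = A*exp(-x). Substituting into the equation and dividing by exp(-x) gives A = -1/10, so f_p = -exp(-x)/10.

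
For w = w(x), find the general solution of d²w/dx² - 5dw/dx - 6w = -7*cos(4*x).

w = 35*sin(4*x)/221 + 77*cos(4*x)/442 + C1*exp(6*x) + C2*exp(-x)

Characteristic equation r² - 5r - 6 = 0 factors as (r - 6)(r + 1) = 0, so r = 6, -1.
Hence w_h = C1*exp(6*x) + C2*exp(-x).
Try w_p = A*cos(4*x) + B*sin(4*x). Substituting and equating the coefficients of cos(4x) and sin(4x) gives A = 77/442, B = 35/221, so w_p = 35*sin(4*x)/221 + 77*cos(4*x)/442.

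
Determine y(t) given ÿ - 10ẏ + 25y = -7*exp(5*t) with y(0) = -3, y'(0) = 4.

Characteristic equation r² - 10r + 25 = 0 has discriminant (-10)² - 4·(25) = 0, so r = 5 is a repeated root.
Hence y_h = (C1 + C2*t)*exp(5*t).
Since exp(5*t) solves the homogeneous equation (r = 5 is a root of multiplicity 2), multiply the trial by t^2. Try y_p = A*t^2*exp(5*t). Substituting into the equation and dividing by exp(5*t) gives A = -7/2, so y_p = -7*t^2*exp(5*t)/2.
General solution: y = C1*exp(5*t) - 7*t^2*exp(5*t)/2 + C2*t*exp(5*t).
Apply the initial conditions: y(0) = C1 = -3 and y'(0) = C2 + 5*C1 = 4. Solving gives C1 = -3, C2 = 19.

y = -3*exp(5*t) + 19*t*exp(5*t) - 7*t**2*exp(5*t)/2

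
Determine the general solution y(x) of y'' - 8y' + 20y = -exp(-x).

y = -exp(-x)/29 + C1*cos(2*x)*exp(4*x) + C2*exp(4*x)*sin(2*x)

Characteristic equation r² - 8r + 20 = 0 has discriminant (-8)² - 4·(20) = -16 < 0, so r = 4 ± 2i.
Hence y_h = C1*cos(2*x)*exp(4*x) + C2*exp(4*x)*sin(2*x).
Try y_p = A*exp(-x). Substituting into the equation and dividing by exp(-x) gives A = -1/29, so y_p = -exp(-x)/29.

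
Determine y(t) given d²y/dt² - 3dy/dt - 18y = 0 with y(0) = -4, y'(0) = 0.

y = -8*exp(-3*t)/3 - 4*exp(6*t)/3

Characteristic equation r² - 3r - 18 = 0 factors as (r - 6)(r + 3) = 0, so r = 6, -3.
Hence y_h = C1*exp(6*t) + C2*exp(-3*t).
Apply the initial conditions: y(0) = C1 + C2 = -4 and y'(0) = -3*C2 + 6*C1 = 0. Solving gives C1 = -4/3, C2 = -8/3.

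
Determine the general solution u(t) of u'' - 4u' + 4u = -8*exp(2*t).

Characteristic equation r² - 4r + 4 = 0 has discriminant (-4)² - 4·(4) = 0, so r = 2 is a repeated root.
Hence u_h = (C1 + C2*t)*exp(2*t).
Since exp(2*t) solves the homogeneous equation (r = 2 is a root of multiplicity 2), multiply the trial by t^2. Try u_p = A*t^2*exp(2*t). Substituting into the equation and dividing by exp(2*t) gives A = -4, so u_p = -4*t^2*exp(2*t).

u = C1*exp(2*t) - 4*t**2*exp(2*t) + C2*t*exp(2*t)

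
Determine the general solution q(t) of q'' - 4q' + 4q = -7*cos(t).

q = -21*cos(t)/25 + 28*sin(t)/25 + C1*exp(2*t) + C2*t*exp(2*t)

Characteristic equation r² - 4r + 4 = 0 has discriminant (-4)² - 4·(4) = 0, so r = 2 is a repeated root.
Hence q_h = (C1 + C2*t)*exp(2*t).
Try q_p = A*cos(t) + B*sin(t). Substituting and equating the coefficients of cos(t) and sin(t) gives A = -21/25, B = 28/25, so q_p = -21*cos(t)/25 + 28*sin(t)/25.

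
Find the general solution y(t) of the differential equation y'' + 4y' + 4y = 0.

y = C1*exp(-2*t) + C2*t*exp(-2*t)

Characteristic equation r² + 4r + 4 = 0 has discriminant (4)² - 4·(4) = 0, so r = -2 is a repeated root.
Hence y_h = (C1 + C2*t)*exp(-2*t).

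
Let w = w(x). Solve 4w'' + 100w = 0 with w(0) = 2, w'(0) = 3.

Divide through by 4: w'' + 25w = 0.
Characteristic equation r² + 25 = 0 has discriminant (0)² - 4·(25) = -100 < 0, so r = ± 5i.
Hence w_h = C1*cos(5*x) + C2*sin(5*x).
Apply the initial conditions: w(0) = C1 = 2 and w'(0) = 5*C2 = 3. Solving gives C1 = 2, C2 = 3/5.

w = 2*cos(5*x) + 3*sin(5*x)/5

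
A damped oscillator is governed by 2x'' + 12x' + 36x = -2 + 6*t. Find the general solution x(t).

x = -1/9 + t/6 + C1*cos(3*t)*exp(-3*t) + C2*exp(-3*t)*sin(3*t)

Divide through by 2: x'' + 6x' + 18x = -1 + 3*t.
Characteristic equation r² + 6r + 18 = 0 has discriminant (6)² - 4·(18) = -36 < 0, so r = -3 ± 3i.
Hence x_h = C1*cos(3*t)*exp(-3*t) + C2*exp(-3*t)*sin(3*t).
For the particular solution try x_p = A0 + A1*t. Substituting and matching coefficients of each power of t gives A0 = -1/9, A1 = 1/6, so x_p = -1/9 + t/6.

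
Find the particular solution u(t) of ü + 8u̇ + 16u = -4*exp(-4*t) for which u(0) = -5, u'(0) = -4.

u = -5*exp(-4*t) - 24*t*exp(-4*t) - 2*t**2*exp(-4*t)

Characteristic equation r² + 8r + 16 = 0 has discriminant (8)² - 4·(16) = 0, so r = -4 is a repeated root.
Hence u_h = (C1 + C2*t)*exp(-4*t).
Since exp(-4*t) solves the homogeneous equation (r = -4 is a root of multiplicity 2), multiply the trial by t^2. Try u_p = A*t^2*exp(-4*t). Substituting into the equation and dividing by exp(-4*t) gives A = -2, so u_p = -2*t^2*exp(-4*t).
General solution: u = C1*exp(-4*t) - 2*t^2*exp(-4*t) + C2*t*exp(-4*t).
Apply the initial conditions: u(0) = C1 = -5 and u'(0) = C2 - 4*C1 = -4. Solving gives C1 = -5, C2 = -24.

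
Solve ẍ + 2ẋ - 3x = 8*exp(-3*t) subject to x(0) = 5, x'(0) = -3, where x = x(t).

Characteristic equation r² + 2r - 3 = 0 factors as (r - 1)(r + 3) = 0, so r = 1, -3.
Hence x_h = C1*exp(t) + C2*exp(-3*t).
Since exp(-3*t) solves the homogeneous equation (r = -3 is a root of multiplicity 1), multiply the trial by t. Try x_p = A*t*exp(-3*t). Substituting into the equation and dividing by exp(-3*t) gives A = -2, so x_p = -2*t*exp(-3*t).
General solution: x = C1*exp(t) + C2*exp(-3*t) - 2*t*exp(-3*t).
Apply the initial conditions: x(0) = C1 + C2 = 5 and x'(0) = -2 + C1 - 3*C2 = -3. Solving gives C1 = 7/2, C2 = 3/2.

x = 3*exp(-3*t)/2 + 7*exp(t)/2 - 2*t*exp(-3*t)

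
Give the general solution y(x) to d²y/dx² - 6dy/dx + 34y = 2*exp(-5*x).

y = 2*exp(-5*x)/89 + C1*cos(5*x)*exp(3*x) + C2*exp(3*x)*sin(5*x)

Characteristic equation r² - 6r + 34 = 0 has discriminant (-6)² - 4·(34) = -100 < 0, so r = 3 ± 5i.
Hence y_h = C1*cos(5*x)*exp(3*x) + C2*exp(3*x)*sin(5*x).
Try y_p = A*exp(-5*x). Substituting into the equation and dividing by exp(-5*x) gives A = 2/89, so y_p = 2*exp(-5*x)/89.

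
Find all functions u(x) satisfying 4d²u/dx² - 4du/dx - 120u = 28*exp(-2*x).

Divide through by 4: u'' - u' - 30u = 7*exp(-2*x).
Characteristic equation r² - r - 30 = 0 factors as (r + 5)(r - 6) = 0, so r = -5, 6.
Hence u_h = C1*exp(-5*x) + C2*exp(6*x).
Try u_p = A*exp(-2*x). Substituting into the equation and dividing by exp(-2*x) gives A = -7/24, so u_p = -7*exp(-2*x)/24.

u = -7*exp(-2*x)/24 + C1*exp(-5*x) + C2*exp(6*x)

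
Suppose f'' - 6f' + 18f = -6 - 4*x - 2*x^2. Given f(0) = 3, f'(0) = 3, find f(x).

Characteristic equation r² - 6r + 18 = 0 has discriminant (-6)² - 4·(18) = -36 < 0, so r = 3 ± 3i.
Hence f_h = C1*cos(3*x)*exp(3*x) + C2*exp(3*x)*sin(3*x).
For the particular solution try f_p = A0 + A1*x + A2*x^2. Substituting and matching coefficients of each power of x gives A0 = -34/81, A1 = -8/27, A2 = -1/9, so f_p = -34/81 - 8*x/27 - x^2/9.
General solution: f = -34/81 - 8*x/27 - x^2/9 + C1*cos(3*x)*exp(3*x) + C2*exp(3*x)*sin(3*x).
Apply the initial conditions: f(0) = -34/81 + C1 = 3 and f'(0) = -8/27 + 3*C1 + 3*C2 = 3. Solving gives C1 = 277/81, C2 = -188/81.

f = -34/81 - 8*x/27 - x**2/9 - 188*exp(3*x)*sin(3*x)/81 + 277*cos(3*x)*exp(3*x)/81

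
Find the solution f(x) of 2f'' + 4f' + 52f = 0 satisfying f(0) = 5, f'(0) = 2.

f = 5*cos(5*x)*exp(-x) + 7*exp(-x)*sin(5*x)/5

Divide through by 2: f'' + 2f' + 26f = 0.
Characteristic equation r² + 2r + 26 = 0 has discriminant (2)² - 4·(26) = -100 < 0, so r = -1 ± 5i.
Hence f_h = C1*cos(5*x)*exp(-x) + C2*exp(-x)*sin(5*x).
Apply the initial conditions: f(0) = C1 = 5 and f'(0) = -C1 + 5*C2 = 2. Solving gives C1 = 5, C2 = 7/5.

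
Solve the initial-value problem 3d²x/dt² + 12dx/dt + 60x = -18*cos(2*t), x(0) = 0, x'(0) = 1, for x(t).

x = -3*cos(2*t)/10 - 3*sin(2*t)/20 + 3*cos(4*t)*exp(-2*t)/10 + 19*exp(-2*t)*sin(4*t)/40

Divide through by 3: x'' + 4x' + 20x = -6*cos(2*t).
Characteristic equation r² + 4r + 20 = 0 has discriminant (4)² - 4·(20) = -64 < 0, so r = -2 ± 4i.
Hence x_h = C1*cos(4*t)*exp(-2*t) + C2*exp(-2*t)*sin(4*t).
Try x_p = A*cos(2*t) + B*sin(2*t). Substituting and equating the coefficients of cos(2t) and sin(2t) gives A = -3/10, B = -3/20, so x_p = -3*cos(2*t)/10 - 3*sin(2*t)/20.
General solution: x = -3*cos(2*t)/10 - 3*sin(2*t)/20 + C1*cos(4*t)*exp(-2*t) + C2*exp(-2*t)*sin(4*t).
Apply the initial conditions: x(0) = -3/10 + C1 = 0 and x'(0) = -3/10 - 2*C1 + 4*C2 = 1. Solving gives C1 = 3/10, C2 = 19/40.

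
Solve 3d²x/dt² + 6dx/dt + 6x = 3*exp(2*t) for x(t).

Divide through by 3: x'' + 2x' + 2x = exp(2*t).
Characteristic equation r² + 2r + 2 = 0 has discriminant (2)² - 4·(2) = -4 < 0, so r = -1 ± i.
Hence x_h = C1*cos(t)*exp(-t) + C2*exp(-t)*sin(t).
Try x_p = A*exp(2*t). Substituting into the equation and dividing by exp(2*t) gives A = 1/10, so x_p = exp(2*t)/10.

x = exp(2*t)/10 + C1*cos(t)*exp(-t) + C2*exp(-t)*sin(t)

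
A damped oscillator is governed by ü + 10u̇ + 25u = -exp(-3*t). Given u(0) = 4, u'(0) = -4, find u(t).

u = -exp(-3*t)/4 + 17*exp(-5*t)/4 + 33*t*exp(-5*t)/2

Characteristic equation r² + 10r + 25 = 0 has discriminant (10)² - 4·(25) = 0, so r = -5 is a repeated root.
Hence u_h = (C1 + C2*t)*exp(-5*t).
Try u_p = A*exp(-3*t). Substituting into the equation and dividing by exp(-3*t) gives A = -1/4, so u_p = -exp(-3*t)/4.
General solution: u = -exp(-3*t)/4 + C1*exp(-5*t) + C2*t*exp(-5*t).
Apply the initial conditions: u(0) = -1/4 + C1 = 4 and u'(0) = 3/4 + C2 - 5*C1 = -4. Solving gives C1 = 17/4, C2 = 33/2.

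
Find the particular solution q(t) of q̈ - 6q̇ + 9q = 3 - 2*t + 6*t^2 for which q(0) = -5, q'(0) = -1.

q = 17/27 - 152*exp(3*t)/27 + 2*t/3 + 2*t**2/3 + 137*t*exp(3*t)/9

Characteristic equation r² - 6r + 9 = 0 has discriminant (-6)² - 4·(9) = 0, so r = 3 is a repeated root.
Hence q_h = (C1 + C2*t)*exp(3*t).
For the particular solution try q_p = A0 + A1*t + A2*t^2. Substituting and matching coefficients of each power of t gives A0 = 17/27, A1 = 2/3, A2 = 2/3, so q_p = 17/27 + 2*t/3 + 2*t^2/3.
General solution: q = 17/27 + 2*t/3 + 2*t^2/3 + C1*exp(3*t) + C2*t*exp(3*t).
Apply the initial conditions: q(0) = 17/27 + C1 = -5 and q'(0) = 2/3 + C2 + 3*C1 = -1. Solving gives C1 = -152/27, C2 = 137/9.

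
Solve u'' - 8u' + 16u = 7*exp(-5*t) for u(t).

Characteristic equation r² - 8r + 16 = 0 has discriminant (-8)² - 4·(16) = 0, so r = 4 is a repeated root.
Hence u_h = (C1 + C2*t)*exp(4*t).
Try u_p = A*exp(-5*t). Substituting into the equation and dividing by exp(-5*t) gives A = 7/81, so u_p = 7*exp(-5*t)/81.

u = 7*exp(-5*t)/81 + C1*exp(4*t) + C2*t*exp(4*t)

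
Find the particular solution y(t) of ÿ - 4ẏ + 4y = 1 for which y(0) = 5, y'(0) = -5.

Characteristic equation r² - 4r + 4 = 0 has discriminant (-4)² - 4·(4) = 0, so r = 2 is a repeated root.
Hence y_h = (C1 + C2*t)*exp(2*t).
For the particular solution try y_p = A0. Substituting and matching coefficients of each power of t gives A0 = 1/4, so y_p = 1/4.
General solution: y = 1/4 + C1*exp(2*t) + C2*t*exp(2*t).
Apply the initial conditions: y(0) = 1/4 + C1 = 5 and y'(0) = C2 + 2*C1 = -5. Solving gives C1 = 19/4, C2 = -29/2.

y = 1/4 + 19*exp(2*t)/4 - 29*t*exp(2*t)/2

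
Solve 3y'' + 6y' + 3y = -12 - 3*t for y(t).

Divide through by 3: y'' + 2y' + y = -4 - t.
Characteristic equation r² + 2r + 1 = 0 has discriminant (2)² - 4·(1) = 0, so r = -1 is a repeated root.
Hence y_h = (C1 + C2*t)*exp(-t).
For the particular solution try y_p = A0 + A1*t. Substituting and matching coefficients of each power of t gives A0 = -2, A1 = -1, so y_p = -2 - t.

y = -2 - t + C1*exp(-t) + C2*t*exp(-t)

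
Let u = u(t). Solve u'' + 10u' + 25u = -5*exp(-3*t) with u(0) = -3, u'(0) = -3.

u = -7*exp(-5*t)/4 - 5*exp(-3*t)/4 - 31*t*exp(-5*t)/2

Characteristic equation r² + 10r + 25 = 0 has discriminant (10)² - 4·(25) = 0, so r = -5 is a repeated root.
Hence u_h = (C1 + C2*t)*exp(-5*t).
Try u_p = A*exp(-3*t). Substituting into the equation and dividing by exp(-3*t) gives A = -5/4, so u_p = -5*exp(-3*t)/4.
General solution: u = -5*exp(-3*t)/4 + C1*exp(-5*t) + C2*t*exp(-5*t).
Apply the initial conditions: u(0) = -5/4 + C1 = -3 and u'(0) = 15/4 + C2 - 5*C1 = -3. Solving gives C1 = -7/4, C2 = -31/2.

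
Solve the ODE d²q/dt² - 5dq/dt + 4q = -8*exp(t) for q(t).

Characteristic equation r² - 5r + 4 = 0 factors as (r - 1)(r - 4) = 0, so r = 1, 4.
Hence q_h = C1*exp(t) + C2*exp(4*t).
Since exp(t) solves the homogeneous equation (r = 1 is a root of multiplicity 1), multiply the trial by t. Try q_p = A*t*exp(t). Substituting into the equation and dividing by exp(t) gives A = 8/3, so q_p = 8*t*exp(t)/3.

q = C1*exp(t) + C2*exp(4*t) + 8*t*exp(t)/3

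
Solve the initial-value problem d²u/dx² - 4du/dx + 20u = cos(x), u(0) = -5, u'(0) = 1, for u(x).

u = -4*sin(x)/377 + 19*cos(x)/377 - 1904*cos(4*x)*exp(2*x)/377 + 4189*exp(2*x)*sin(4*x)/1508

Characteristic equation r² - 4r + 20 = 0 has discriminant (-4)² - 4·(20) = -64 < 0, so r = 2 ± 4i.
Hence u_h = C1*cos(4*x)*exp(2*x) + C2*exp(2*x)*sin(4*x).
Try u_p = A*cos(x) + B*sin(x). Substituting and equating the coefficients of cos(x) and sin(x) gives A = 19/377, B = -4/377, so u_p = -4*sin(x)/377 + 19*cos(x)/377.
General solution: u = -4*sin(x)/377 + 19*cos(x)/377 + C1*cos(4*x)*exp(2*x) + C2*exp(2*x)*sin(4*x).
Apply the initial conditions: u(0) = 19/377 + C1 = -5 and u'(0) = -4/377 + 2*C1 + 4*C2 = 1. Solving gives C1 = -1904/377, C2 = 4189/1508.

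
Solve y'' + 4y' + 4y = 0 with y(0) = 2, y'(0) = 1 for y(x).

y = 2*exp(-2*x) + 5*x*exp(-2*x)

Characteristic equation r² + 4r + 4 = 0 has discriminant (4)² - 4·(4) = 0, so r = -2 is a repeated root.
Hence y_h = (C1 + C2*x)*exp(-2*x).
Apply the initial conditions: y(0) = C1 = 2 and y'(0) = C2 - 2*C1 = 1. Solving gives C1 = 2, C2 = 5.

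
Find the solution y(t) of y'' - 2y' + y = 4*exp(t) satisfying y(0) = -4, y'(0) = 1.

y = -4*exp(t) + 2*t**2*exp(t) + 5*t*exp(t)

Characteristic equation r² - 2r + 1 = 0 has discriminant (-2)² - 4·(1) = 0, so r = 1 is a repeated root.
Hence y_h = (C1 + C2*t)*exp(t).
Since exp(t) solves the homogeneous equation (r = 1 is a root of multiplicity 2), multiply the trial by t^2. Try y_p = A*t^2*exp(t). Substituting into the equation and dividing by exp(t) gives A = 2, so y_p = 2*t^2*exp(t).
General solution: y = C1*exp(t) + 2*t^2*exp(t) + C2*t*exp(t).
Apply the initial conditions: y(0) = C1 = -4 and y'(0) = C1 + C2 = 1. Solving gives C1 = -4, C2 = 5.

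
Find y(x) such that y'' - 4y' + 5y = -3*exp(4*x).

Characteristic equation r² - 4r + 5 = 0 has discriminant (-4)² - 4·(5) = -4 < 0, so r = 2 ± i.
Hence y_h = C1*cos(x)*exp(2*x) + C2*exp(2*x)*sin(x).
Try y_p = A*exp(4*x). Substituting into the equation and dividing by exp(4*x) gives A = -3/5, so y_p = -3*exp(4*x)/5.

y = -3*exp(4*x)/5 + C1*cos(x)*exp(2*x) + C2*exp(2*x)*sin(x)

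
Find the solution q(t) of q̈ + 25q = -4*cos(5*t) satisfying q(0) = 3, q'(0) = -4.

q = 3*cos(5*t) - 4*sin(5*t)/5 - 2*t*sin(5*t)/5

Characteristic equation r² + 25 = 0 has discriminant (0)² - 4·(25) = -100 < 0, so r = ± 5i.
Hence q_h = C1*cos(5*t) + C2*sin(5*t).
Since ±5i are characteristic roots, multiply the trial by t. Try q_p = t*(A*cos(5*t) + B*sin(5*t)). Substituting and equating the coefficients of cos(5t) and sin(5t) gives A = 0, B = -2/5, so q_p = -2*t*sin(5*t)/5.
General solution: q = C1*cos(5*t) + C2*sin(5*t) - 2*t*sin(5*t)/5.
Apply the initial conditions: q(0) = C1 = 3 and q'(0) = 5*C2 = -4. Solving gives C1 = 3, C2 = -4/5.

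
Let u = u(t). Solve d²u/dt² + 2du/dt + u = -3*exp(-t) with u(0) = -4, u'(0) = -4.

Characteristic equation r² + 2r + 1 = 0 has discriminant (2)² - 4·(1) = 0, so r = -1 is a repeated root.
Hence u_h = (C1 + C2*t)*exp(-t).
Since exp(-t) solves the homogeneous equation (r = -1 is a root of multiplicity 2), multiply the trial by t^2. Try u_p = A*t^2*exp(-t). Substituting into the equation and dividing by exp(-t) gives A = -3/2, so u_p = -3*t^2*exp(-t)/2.
General solution: u = C1*exp(-t) - 3*t^2*exp(-t)/2 + C2*t*exp(-t).
Apply the initial conditions: u(0) = C1 = -4 and u'(0) = C2 - C1 = -4. Solving gives C1 = -4, C2 = -8.

u = -4*exp(-t) - 8*t*exp(-t) - 3*t**2*exp(-t)/2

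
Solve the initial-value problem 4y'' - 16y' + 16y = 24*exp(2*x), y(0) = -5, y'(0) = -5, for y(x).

Divide through by 4: y'' - 4y' + 4y = 6*exp(2*x).
Characteristic equation r² - 4r + 4 = 0 has discriminant (-4)² - 4·(4) = 0, so r = 2 is a repeated root.
Hence y_h = (C1 + C2*x)*exp(2*x).
Since exp(2*x) solves the homogeneous equation (r = 2 is a root of multiplicity 2), multiply the trial by x^2. Try y_p = A*x^2*exp(2*x). Substituting into the equation and dividing by exp(2*x) gives A = 3, so y_p = 3*x^2*exp(2*x).
General solution: y = C1*exp(2*x) + 3*x^2*exp(2*x) + C2*x*exp(2*x).
Apply the initial conditions: y(0) = C1 = -5 and y'(0) = C2 + 2*C1 = -5. Solving gives C1 = -5, C2 = 5.

y = -5*exp(2*x) + 3*x**2*exp(2*x) + 5*x*exp(2*x)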